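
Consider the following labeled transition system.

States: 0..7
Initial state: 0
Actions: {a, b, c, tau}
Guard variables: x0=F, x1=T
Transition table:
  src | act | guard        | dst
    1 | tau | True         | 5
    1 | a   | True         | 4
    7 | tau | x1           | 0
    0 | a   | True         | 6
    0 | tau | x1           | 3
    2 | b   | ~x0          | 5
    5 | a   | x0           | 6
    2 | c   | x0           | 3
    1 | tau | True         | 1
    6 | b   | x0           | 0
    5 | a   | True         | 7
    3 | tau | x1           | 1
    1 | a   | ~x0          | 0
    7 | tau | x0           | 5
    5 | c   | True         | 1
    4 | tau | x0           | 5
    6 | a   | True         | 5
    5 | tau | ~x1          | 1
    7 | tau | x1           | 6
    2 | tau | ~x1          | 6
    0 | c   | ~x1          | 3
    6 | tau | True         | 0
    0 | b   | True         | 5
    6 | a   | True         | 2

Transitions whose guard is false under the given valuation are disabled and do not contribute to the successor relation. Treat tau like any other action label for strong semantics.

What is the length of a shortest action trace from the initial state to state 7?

Answer: 2

Working:
BFS to 7:
  L0 = {0}
  L1 = {3,5,6}
  L2 = {1,2,7}
depth(7)=2, e.g. b·a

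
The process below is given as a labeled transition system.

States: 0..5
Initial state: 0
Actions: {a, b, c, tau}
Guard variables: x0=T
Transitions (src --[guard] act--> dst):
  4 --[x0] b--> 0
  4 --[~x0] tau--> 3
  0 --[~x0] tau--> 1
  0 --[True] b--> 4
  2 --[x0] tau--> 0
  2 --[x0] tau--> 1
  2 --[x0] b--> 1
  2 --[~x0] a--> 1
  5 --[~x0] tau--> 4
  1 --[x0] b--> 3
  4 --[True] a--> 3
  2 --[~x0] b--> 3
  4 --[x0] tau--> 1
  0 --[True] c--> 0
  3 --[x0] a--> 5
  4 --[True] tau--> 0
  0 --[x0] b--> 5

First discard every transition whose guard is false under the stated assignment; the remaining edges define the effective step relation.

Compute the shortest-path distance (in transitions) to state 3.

Answer: 2

Working:
Breadth-first toward 3:
  depth 0: {0}
  depth 1: {4,5}
  depth 2: {1,3}
3 enters at depth 2; path b·a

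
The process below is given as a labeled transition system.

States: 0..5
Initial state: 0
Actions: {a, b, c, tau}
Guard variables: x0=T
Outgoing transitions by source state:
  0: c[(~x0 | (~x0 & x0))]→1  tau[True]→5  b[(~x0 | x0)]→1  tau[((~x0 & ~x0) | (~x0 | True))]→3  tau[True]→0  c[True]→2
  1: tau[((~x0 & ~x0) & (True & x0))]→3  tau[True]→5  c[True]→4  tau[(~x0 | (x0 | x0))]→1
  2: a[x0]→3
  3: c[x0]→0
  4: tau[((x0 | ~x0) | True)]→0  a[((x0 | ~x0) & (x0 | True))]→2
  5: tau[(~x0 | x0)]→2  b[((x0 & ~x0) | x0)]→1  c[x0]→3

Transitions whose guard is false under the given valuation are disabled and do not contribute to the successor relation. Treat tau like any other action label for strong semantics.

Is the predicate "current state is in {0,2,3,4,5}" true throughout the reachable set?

Allowed set {0,2,3,4,5}
R = {0,1,2,3,4,5}
  0: ok
  1: outside
  2: ok
  3: ok
  4: ok
  5: ok
counterexample path to 1: b

Answer: INVARIANT VIOLATED at state 1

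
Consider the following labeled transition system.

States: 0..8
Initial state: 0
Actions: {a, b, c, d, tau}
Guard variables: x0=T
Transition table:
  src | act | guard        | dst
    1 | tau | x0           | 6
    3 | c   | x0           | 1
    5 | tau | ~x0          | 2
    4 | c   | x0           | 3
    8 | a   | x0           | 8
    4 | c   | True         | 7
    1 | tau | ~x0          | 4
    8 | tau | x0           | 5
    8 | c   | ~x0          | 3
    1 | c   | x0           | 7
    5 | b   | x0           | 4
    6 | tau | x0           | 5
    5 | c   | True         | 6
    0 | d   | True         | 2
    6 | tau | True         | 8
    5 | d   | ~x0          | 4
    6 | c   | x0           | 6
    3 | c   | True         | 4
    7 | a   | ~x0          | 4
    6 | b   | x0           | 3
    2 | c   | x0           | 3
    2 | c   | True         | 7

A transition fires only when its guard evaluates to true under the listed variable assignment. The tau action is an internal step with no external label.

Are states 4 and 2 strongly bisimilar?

Bisimulation quotient by refinement:
  round 0: {{0,1,2,3,4,5,6,7,8}}
  round 1: {{0},{1},{2,3,4},{5},{6},{7},{8}}
  round 2: {{0},{1},{2,4},{3},{5},{6},{7},{8}}
stable after 3 split(s): 8 block(s)
[4]={2,4}  [2]={2,4}

Answer: BISIMILAR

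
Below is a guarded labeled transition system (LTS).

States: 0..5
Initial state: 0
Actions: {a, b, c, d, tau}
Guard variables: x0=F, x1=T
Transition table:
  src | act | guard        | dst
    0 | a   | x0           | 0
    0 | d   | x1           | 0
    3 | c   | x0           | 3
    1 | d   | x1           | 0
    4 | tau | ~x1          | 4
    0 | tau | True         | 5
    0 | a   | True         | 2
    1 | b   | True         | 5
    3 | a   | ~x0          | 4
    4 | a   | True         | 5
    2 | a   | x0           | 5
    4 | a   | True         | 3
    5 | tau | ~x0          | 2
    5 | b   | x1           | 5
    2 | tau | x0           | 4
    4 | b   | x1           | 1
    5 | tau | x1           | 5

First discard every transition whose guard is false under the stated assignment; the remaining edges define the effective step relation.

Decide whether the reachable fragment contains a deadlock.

Reach set: {0,2,5}
  0: a→2  d→0  tau→5  [3 exit(s)]
  2: ∅  [STUCK]
  5: b→5  tau→2  tau→5  [3 exit(s)]
Path to 2: a

Answer: DEADLOCK at state 2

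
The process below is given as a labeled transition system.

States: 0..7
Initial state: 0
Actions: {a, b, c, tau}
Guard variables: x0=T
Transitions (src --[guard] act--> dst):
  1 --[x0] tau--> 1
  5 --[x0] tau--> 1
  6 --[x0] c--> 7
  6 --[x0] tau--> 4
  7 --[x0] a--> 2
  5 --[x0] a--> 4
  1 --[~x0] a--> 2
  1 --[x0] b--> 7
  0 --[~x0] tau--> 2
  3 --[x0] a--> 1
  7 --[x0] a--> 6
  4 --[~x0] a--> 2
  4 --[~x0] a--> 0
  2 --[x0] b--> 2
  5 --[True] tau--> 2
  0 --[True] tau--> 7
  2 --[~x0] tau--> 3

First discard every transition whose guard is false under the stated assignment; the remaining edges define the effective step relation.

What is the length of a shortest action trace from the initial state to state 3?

BFS to 3:
  L0 = {0}
  L1 = {7}
  L2 = {2,6}
  L3 = {4}
3 never appears.

Answer: UNREACHABLE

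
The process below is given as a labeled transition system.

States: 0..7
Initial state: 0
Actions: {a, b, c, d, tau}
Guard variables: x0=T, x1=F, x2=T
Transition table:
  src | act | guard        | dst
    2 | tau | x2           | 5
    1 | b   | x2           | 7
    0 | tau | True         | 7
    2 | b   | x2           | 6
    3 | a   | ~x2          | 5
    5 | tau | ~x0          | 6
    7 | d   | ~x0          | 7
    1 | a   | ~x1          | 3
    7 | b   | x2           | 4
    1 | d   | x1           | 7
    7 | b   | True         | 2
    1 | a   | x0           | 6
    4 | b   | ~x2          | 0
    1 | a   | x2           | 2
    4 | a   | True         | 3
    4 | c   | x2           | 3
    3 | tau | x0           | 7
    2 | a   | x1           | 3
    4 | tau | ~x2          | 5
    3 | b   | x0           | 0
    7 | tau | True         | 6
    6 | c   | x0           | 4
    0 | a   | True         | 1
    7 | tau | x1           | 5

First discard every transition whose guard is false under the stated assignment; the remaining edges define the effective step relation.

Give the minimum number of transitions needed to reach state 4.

Layered search for 4:
  Layer 0: {0}
  Layer 1: {1,7}
  Layer 2: {2,3,4,6}
first hit 4 at d=2 via tau·b

Answer: 2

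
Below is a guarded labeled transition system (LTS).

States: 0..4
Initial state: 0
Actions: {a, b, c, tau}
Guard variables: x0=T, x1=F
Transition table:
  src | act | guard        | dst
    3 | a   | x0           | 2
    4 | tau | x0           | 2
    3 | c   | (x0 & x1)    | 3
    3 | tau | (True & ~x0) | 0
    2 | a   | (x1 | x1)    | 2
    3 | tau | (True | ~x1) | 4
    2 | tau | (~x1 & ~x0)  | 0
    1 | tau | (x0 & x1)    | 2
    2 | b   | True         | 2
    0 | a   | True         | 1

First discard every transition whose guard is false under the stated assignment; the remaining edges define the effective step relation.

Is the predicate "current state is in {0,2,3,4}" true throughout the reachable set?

Allowed set {0,2,3,4}
Reachable = {0,1}
  0: ✓
  1: VIOLATES
reach 1 via a — violates

Answer: INVARIANT VIOLATED at state 1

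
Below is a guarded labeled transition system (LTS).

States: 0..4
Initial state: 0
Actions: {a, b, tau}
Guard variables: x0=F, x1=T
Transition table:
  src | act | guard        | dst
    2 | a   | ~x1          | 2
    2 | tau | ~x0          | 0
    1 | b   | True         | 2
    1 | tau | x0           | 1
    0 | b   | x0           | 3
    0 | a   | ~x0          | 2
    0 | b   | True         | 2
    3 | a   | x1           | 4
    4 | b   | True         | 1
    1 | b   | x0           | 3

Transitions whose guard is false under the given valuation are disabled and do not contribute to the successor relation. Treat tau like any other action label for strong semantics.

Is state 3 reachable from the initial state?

Answer: UNREACHABLE

Trace:
After dropping false guards: 6 live edges.
depth 0: {0}
depth 1: {2}  total {0,2}
R = {0,2}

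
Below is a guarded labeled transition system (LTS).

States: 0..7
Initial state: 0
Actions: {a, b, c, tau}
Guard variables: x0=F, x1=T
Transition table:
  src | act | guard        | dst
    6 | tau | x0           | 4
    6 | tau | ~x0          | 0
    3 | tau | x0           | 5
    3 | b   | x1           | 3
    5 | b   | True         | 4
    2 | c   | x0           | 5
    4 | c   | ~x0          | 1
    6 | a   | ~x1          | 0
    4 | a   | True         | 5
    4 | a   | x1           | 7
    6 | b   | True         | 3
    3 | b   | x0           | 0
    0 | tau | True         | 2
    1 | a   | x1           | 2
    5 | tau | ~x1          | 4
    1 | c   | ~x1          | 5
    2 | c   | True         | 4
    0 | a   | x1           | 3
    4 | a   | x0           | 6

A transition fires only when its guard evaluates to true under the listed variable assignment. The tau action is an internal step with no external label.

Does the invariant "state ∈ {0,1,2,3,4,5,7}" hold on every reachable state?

Inv-set: {0,1,2,3,4,5,7}
Reach set: {0,1,2,3,4,5,7}
  0: safe
  1: safe
  2: safe
  3: safe
  4: safe
  5: safe
  7: safe

Answer: INVARIANT HOLDS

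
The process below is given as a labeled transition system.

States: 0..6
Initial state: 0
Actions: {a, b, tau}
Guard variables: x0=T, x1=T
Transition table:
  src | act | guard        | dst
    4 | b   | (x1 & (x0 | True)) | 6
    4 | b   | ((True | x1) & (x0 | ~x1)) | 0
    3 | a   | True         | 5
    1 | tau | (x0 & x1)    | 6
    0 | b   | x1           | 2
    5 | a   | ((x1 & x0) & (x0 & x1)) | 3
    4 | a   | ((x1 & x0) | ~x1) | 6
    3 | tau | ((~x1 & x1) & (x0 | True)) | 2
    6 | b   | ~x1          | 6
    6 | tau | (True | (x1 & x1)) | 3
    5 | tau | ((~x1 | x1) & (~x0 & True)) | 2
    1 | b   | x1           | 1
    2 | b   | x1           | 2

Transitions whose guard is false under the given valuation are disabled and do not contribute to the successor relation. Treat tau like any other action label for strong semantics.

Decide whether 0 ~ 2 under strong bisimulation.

Bisimulation quotient by refinement:
  P[0] = {{0,1,2,3,4,5,6}}
  P[1] = {{0,2},{1},{3,5},{4},{6}}
5 equivalence class(es) (converged in 2)
[0]={0,2}  [2]={0,2}

Answer: BISIMILAR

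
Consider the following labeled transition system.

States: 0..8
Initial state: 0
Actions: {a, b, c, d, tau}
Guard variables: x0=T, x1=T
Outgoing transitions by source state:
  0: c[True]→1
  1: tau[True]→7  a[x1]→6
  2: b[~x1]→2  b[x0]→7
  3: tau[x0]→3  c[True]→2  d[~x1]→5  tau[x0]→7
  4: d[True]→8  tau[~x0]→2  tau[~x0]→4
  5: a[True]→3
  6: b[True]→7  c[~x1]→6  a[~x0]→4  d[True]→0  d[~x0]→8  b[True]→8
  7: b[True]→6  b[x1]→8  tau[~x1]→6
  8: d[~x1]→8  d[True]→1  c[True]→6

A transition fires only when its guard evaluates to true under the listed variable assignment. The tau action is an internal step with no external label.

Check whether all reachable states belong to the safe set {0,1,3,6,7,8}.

Inv-set: {0,1,3,6,7,8}
Reachable = {0,1,6,7,8}
  0: ok
  1: ok
  6: ok
  7: ok
  8: ok

Answer: INVARIANT HOLDS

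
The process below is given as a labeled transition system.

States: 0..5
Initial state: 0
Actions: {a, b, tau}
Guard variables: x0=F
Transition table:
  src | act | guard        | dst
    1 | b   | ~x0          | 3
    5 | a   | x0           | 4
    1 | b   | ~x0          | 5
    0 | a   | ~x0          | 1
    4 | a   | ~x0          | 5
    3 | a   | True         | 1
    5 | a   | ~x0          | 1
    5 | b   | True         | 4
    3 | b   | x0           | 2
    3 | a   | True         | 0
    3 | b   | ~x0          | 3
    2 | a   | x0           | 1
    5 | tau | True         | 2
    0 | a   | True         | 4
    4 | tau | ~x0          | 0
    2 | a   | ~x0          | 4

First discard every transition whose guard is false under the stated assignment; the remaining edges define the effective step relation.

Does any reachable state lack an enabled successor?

R = {0,1,2,3,4,5}
  0: a→1  a→4  [2 exit(s)]
  1: b→3  b→5  [2 exit(s)]
  2: a→4  [1 exit(s)]
  3: a→0  a→1  b→3  [3 exit(s)]
  4: a→5  tau→0  [2 exit(s)]
  5: a→1  b→4  tau→2  [3 exit(s)]

Answer: DEADLOCK-FREE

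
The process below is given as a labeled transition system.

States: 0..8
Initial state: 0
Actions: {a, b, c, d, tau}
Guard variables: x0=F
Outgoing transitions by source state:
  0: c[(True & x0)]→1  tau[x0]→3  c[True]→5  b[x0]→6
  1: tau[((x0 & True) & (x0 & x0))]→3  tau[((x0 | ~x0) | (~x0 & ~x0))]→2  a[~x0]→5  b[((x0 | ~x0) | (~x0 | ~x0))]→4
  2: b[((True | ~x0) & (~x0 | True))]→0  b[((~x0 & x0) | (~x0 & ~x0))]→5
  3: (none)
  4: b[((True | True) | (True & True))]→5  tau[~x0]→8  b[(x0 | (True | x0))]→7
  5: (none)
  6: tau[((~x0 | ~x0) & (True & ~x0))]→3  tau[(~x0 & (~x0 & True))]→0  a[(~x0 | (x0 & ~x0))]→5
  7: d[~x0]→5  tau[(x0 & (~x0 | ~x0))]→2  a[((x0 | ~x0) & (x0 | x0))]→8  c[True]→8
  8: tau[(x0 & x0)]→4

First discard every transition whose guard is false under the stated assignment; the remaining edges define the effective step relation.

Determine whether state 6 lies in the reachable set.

Answer: UNREACHABLE

Working:
Guard filter leaves 14 enabled edge(s).
depth 0: {0}
depth 1: {5}  cumulative {0,5}
R = {0,5}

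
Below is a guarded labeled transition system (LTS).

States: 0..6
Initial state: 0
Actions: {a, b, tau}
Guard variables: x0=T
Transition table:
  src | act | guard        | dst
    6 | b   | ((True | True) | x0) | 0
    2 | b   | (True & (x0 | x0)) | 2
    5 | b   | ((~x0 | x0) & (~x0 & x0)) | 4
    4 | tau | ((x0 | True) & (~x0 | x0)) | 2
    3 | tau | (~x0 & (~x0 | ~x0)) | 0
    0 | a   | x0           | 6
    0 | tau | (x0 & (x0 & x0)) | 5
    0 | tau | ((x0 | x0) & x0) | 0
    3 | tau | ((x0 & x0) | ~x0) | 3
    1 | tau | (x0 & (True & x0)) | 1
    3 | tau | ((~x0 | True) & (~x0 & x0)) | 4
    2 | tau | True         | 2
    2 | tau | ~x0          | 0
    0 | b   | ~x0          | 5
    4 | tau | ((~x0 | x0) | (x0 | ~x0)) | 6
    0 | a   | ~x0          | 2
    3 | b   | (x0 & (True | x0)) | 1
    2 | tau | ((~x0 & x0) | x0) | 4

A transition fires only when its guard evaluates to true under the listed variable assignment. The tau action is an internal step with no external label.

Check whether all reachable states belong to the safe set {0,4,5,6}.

Allowed set {0,4,5,6}
Reachable = {0,5,6}
  0: safe
  5: safe
  6: safe

Answer: INVARIANT HOLDS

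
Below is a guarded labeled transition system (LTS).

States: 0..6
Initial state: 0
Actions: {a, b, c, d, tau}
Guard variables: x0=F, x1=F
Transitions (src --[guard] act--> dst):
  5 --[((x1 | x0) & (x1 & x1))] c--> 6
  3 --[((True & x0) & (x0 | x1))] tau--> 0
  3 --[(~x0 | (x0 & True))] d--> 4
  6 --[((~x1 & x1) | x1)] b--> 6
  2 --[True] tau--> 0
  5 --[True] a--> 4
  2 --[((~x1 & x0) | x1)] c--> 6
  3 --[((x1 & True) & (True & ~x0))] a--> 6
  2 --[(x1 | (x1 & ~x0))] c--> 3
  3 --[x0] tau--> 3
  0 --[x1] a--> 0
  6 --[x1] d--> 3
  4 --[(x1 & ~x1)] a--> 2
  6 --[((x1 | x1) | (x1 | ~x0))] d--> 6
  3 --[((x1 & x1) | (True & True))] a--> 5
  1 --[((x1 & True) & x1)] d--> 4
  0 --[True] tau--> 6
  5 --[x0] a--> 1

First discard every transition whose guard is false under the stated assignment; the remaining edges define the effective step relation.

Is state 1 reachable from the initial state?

Guard filter leaves 6 enabled edge(s).
Layer 0: {0}
Layer 1: {6}  cumulative {0,6}
R = {0,6}

Answer: UNREACHABLE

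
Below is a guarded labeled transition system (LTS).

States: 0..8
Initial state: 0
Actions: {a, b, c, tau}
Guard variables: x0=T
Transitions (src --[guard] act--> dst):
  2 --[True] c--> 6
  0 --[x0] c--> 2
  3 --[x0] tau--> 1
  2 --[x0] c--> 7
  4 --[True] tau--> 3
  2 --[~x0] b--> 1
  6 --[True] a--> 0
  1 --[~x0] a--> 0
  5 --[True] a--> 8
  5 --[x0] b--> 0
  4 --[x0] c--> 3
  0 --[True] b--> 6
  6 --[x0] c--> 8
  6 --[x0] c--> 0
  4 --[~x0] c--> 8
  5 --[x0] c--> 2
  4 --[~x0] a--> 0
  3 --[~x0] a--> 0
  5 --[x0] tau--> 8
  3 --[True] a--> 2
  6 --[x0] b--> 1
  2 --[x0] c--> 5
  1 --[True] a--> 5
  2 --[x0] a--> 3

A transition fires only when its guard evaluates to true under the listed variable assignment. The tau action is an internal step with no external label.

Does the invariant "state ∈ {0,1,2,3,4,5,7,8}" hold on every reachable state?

Safe = {0,1,2,3,4,5,7,8}
Reachable = {0,1,2,3,5,6,7,8}
  0: safe
  1: safe
  2: safe
  3: safe
  5: safe
  6: VIOLATES
  7: safe
  8: safe
witness against invariant: b → 6

Answer: INVARIANT VIOLATED at state 6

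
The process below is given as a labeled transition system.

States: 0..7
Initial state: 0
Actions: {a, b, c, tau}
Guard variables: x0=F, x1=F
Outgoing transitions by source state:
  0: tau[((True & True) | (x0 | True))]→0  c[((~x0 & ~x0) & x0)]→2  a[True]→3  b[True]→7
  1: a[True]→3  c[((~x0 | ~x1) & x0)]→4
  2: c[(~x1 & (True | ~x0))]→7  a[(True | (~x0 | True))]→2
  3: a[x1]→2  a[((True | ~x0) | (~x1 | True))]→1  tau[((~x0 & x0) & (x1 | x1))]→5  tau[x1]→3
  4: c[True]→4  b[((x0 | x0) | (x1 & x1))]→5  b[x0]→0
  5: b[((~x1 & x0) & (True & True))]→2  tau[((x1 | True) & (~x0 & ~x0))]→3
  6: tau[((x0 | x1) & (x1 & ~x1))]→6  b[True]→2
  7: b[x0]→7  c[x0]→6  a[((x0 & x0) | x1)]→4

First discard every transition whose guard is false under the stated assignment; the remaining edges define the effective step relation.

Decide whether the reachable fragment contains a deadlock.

R = {0,1,3,7}
  0: a→3  b→7  tau→0  [deg 3]
  1: a→3  [deg 1]
  3: a→1  [deg 1]
  7: ∅  [deadlock]
Path to 7: b

Answer: DEADLOCK at state 7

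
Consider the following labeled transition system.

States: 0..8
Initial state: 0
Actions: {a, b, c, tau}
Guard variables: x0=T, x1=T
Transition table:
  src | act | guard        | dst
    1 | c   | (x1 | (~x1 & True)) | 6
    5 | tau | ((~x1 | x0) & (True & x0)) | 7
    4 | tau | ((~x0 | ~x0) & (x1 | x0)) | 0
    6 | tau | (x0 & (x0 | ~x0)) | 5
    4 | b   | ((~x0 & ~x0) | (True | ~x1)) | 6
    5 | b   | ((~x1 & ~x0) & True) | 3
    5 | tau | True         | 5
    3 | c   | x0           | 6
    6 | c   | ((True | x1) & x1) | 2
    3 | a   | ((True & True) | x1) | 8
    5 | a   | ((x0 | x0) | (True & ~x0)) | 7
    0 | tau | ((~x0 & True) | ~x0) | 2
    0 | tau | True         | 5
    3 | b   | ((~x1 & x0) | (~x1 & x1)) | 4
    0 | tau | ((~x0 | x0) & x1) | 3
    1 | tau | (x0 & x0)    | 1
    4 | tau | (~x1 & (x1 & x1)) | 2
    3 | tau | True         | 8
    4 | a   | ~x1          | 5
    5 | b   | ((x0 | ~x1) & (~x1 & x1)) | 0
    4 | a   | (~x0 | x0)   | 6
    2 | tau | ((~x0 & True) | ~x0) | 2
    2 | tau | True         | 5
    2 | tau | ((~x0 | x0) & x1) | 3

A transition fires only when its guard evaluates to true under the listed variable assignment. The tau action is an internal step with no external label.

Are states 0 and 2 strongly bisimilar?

Bisimulation quotient by refinement:
  P[0] = {{0,1,2,3,4,5,6,7,8}}
  P[1] = {{0,2},{1,6},{3},{4},{5},{7,8}}
  P[2] = {{0,2},{1},{3},{4},{5},{6},{7,8}}
7 equivalence class(es) (converged in 3)
class of 0: {0,2}; class of 2: {0,2}

Answer: BISIMILAR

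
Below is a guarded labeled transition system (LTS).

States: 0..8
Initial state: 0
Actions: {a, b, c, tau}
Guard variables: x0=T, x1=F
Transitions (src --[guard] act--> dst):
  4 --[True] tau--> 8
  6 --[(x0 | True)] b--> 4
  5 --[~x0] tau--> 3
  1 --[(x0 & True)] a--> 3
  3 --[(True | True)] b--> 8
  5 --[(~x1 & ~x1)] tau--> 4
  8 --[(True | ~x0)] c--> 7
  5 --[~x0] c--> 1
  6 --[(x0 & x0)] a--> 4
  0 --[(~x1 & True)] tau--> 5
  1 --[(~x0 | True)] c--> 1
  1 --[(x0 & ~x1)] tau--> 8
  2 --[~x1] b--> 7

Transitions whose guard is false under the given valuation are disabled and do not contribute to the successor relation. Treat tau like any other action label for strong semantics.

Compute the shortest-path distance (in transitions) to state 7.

Answer: 4

Trace:
Layered search for 7:
  L0 = {0}
  L1 = {5}
  L2 = {4}
  L3 = {8}
  L4 = {7}
7 enters at depth 4; path tau·tau·tau·c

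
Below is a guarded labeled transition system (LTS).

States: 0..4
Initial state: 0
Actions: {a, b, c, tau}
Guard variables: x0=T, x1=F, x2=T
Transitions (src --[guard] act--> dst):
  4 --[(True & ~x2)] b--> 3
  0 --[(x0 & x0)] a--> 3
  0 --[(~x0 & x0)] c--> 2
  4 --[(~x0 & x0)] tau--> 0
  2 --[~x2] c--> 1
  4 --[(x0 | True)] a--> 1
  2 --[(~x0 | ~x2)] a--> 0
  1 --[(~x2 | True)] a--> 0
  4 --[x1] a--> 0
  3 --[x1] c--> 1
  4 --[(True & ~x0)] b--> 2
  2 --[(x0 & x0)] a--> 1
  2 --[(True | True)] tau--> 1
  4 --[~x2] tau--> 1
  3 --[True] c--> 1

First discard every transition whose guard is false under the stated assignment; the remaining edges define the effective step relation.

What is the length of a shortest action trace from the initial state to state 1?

Answer: 2

Trace:
BFS to 1:
  Layer 0: {0}
  Layer 1: {3}
  Layer 2: {1}
first hit 1 at d=2 via a·c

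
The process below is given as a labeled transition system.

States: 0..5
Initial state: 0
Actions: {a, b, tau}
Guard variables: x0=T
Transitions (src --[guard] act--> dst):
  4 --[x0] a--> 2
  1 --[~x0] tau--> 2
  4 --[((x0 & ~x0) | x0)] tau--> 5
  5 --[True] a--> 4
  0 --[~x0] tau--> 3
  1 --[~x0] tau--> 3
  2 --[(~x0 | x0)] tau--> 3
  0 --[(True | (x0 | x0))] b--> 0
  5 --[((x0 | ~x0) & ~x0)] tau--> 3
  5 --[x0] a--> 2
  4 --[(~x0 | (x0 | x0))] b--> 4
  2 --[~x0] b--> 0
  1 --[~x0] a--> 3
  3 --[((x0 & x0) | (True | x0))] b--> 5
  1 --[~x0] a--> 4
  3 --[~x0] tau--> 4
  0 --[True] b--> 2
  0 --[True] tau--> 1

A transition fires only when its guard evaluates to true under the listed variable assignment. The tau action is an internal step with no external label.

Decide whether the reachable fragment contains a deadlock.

Answer: DEADLOCK at state 1

Working:
Reach set: {0,1,2,3,4,5}
  0: b→0  b→2  tau→1  [3 exit(s)]
  1: ∅  [STUCK]
  2: tau→3  [1 exit(s)]
  3: b→5  [1 exit(s)]
  4: a→2  b→4  tau→5  [3 exit(s)]
  5: a→2  a→4  [2 exit(s)]
witness 1: tau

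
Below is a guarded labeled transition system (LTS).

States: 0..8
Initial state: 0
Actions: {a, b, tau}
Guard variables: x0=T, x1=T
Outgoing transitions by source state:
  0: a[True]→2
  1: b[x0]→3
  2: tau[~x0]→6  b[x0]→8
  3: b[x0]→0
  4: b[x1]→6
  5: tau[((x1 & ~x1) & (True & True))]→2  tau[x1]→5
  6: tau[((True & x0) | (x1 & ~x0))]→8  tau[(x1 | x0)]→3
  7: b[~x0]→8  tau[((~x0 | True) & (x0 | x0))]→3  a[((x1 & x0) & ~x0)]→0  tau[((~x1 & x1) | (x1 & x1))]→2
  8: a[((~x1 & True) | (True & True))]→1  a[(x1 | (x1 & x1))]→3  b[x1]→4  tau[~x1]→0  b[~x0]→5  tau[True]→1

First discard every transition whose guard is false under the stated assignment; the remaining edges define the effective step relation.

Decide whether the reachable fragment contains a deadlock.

Reachable = {0,1,2,3,4,6,8}
  0: a→2  [deg 1]
  1: b→3  [deg 1]
  2: b→8  [deg 1]
  3: b→0  [deg 1]
  4: b→6  [deg 1]
  6: tau→3  tau→8  [deg 2]
  8: a→1  a→3  b→4  tau→1  [deg 4]

Answer: DEADLOCK-FREE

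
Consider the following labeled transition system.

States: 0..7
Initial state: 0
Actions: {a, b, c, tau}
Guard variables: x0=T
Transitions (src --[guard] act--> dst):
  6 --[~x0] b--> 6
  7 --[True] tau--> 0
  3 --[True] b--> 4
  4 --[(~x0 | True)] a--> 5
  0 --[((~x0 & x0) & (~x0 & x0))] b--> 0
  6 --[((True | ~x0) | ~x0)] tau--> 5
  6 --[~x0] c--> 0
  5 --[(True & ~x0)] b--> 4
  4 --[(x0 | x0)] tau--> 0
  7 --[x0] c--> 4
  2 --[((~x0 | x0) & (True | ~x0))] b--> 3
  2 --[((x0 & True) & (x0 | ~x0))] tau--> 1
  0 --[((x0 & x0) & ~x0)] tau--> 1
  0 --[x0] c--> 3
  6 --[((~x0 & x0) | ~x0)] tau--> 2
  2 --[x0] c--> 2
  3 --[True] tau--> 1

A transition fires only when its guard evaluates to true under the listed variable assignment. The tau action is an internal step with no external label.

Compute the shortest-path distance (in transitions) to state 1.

Answer: 2

Trace:
Breadth-first toward 1:
  L0 = {0}
  L1 = {3}
  L2 = {1,4}
first hit 1 at d=2 via c·tau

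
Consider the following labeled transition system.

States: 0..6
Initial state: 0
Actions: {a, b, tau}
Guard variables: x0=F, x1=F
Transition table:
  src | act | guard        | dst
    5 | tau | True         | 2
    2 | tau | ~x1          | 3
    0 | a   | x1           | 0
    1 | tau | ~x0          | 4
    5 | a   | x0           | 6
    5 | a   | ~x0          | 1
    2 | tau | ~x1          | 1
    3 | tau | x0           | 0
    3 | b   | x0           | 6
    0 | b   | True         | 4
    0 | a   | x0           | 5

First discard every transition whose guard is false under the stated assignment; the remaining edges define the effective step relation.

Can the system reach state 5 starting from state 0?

After dropping false guards: 6 live edges.
depth 0: {0}
depth 1: {4}  now seen {0,4}
Reach set: {0,4}

Answer: UNREACHABLE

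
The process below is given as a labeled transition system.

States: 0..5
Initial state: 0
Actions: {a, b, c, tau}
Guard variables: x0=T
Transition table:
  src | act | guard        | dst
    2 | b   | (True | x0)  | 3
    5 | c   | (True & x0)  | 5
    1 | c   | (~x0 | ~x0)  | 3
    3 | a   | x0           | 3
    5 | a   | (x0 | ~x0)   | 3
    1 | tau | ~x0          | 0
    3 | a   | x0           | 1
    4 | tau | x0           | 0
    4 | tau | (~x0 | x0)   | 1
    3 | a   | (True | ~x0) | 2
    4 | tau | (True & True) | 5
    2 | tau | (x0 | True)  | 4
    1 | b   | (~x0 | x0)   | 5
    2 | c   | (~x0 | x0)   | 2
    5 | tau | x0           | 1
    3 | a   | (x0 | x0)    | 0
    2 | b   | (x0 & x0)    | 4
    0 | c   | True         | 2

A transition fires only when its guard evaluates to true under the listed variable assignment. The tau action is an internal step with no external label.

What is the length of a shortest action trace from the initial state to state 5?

Answer: 3

Trace:
Breadth-first toward 5:
  Layer 0: {0}
  Layer 1: {2}
  Layer 2: {3,4}
  Layer 3: {1,5}
first hit 5 at d=3 via c·b·tau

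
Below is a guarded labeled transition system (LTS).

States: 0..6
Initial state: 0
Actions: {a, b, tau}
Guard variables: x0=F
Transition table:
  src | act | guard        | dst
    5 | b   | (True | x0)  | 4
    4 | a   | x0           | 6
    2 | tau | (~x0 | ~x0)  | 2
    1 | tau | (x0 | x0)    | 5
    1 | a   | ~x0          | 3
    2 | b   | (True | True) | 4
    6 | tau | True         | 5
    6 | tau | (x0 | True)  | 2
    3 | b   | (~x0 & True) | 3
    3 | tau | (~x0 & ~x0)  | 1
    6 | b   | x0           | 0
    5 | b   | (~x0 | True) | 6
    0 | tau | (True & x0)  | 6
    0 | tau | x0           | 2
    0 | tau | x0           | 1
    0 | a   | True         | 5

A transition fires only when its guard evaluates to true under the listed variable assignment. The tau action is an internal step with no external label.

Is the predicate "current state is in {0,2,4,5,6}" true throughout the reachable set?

Answer: INVARIANT HOLDS

Analysis:
Safe = {0,2,4,5,6}
Reach set: {0,2,4,5,6}
  0: safe
  2: safe
  4: safe
  5: safe
  6: safe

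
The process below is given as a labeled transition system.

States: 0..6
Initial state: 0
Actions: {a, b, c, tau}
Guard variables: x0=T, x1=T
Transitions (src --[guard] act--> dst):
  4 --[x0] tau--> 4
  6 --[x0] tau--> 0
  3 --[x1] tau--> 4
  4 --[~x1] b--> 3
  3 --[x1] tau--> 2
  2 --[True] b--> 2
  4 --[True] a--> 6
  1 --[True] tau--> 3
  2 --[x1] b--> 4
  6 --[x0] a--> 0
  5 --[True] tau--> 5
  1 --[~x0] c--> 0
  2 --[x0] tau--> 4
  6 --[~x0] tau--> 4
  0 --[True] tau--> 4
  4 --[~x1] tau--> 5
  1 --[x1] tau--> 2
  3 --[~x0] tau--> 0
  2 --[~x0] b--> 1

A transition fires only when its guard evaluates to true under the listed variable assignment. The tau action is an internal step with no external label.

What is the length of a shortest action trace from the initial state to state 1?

BFS to 1:
  Layer 0: {0}
  Layer 1: {4}
  Layer 2: {6}
1 never appears.

Answer: UNREACHABLE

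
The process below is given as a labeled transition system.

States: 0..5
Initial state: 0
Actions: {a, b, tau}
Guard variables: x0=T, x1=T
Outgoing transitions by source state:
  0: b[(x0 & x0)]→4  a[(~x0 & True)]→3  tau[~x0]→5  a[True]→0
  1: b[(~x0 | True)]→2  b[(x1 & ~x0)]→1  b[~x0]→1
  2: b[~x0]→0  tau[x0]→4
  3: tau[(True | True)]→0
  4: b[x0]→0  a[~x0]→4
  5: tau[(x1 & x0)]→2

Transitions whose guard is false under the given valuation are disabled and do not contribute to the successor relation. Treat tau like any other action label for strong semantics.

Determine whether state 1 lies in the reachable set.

Guard filter leaves 7 enabled edge(s).
L0 = {0}
L1 = {4}  cumulative {0,4}
R = {0,4}

Answer: UNREACHABLE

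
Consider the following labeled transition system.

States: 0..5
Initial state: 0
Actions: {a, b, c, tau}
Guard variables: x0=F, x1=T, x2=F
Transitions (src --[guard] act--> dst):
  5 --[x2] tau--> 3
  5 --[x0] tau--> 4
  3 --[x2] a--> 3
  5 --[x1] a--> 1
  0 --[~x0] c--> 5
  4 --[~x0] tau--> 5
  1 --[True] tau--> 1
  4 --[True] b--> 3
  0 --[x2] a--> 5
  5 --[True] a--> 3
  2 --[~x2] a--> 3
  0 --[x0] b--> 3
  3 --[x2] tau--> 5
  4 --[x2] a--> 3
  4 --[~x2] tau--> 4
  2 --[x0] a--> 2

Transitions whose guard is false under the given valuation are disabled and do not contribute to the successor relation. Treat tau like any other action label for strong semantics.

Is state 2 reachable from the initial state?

8 transition(s) survive guard evaluation.
depth 0: {0}
depth 1: {5}  total {0,5}
depth 2: {1,3}  total {0,1,3,5}
R = {0,1,3,5}

Answer: UNREACHABLE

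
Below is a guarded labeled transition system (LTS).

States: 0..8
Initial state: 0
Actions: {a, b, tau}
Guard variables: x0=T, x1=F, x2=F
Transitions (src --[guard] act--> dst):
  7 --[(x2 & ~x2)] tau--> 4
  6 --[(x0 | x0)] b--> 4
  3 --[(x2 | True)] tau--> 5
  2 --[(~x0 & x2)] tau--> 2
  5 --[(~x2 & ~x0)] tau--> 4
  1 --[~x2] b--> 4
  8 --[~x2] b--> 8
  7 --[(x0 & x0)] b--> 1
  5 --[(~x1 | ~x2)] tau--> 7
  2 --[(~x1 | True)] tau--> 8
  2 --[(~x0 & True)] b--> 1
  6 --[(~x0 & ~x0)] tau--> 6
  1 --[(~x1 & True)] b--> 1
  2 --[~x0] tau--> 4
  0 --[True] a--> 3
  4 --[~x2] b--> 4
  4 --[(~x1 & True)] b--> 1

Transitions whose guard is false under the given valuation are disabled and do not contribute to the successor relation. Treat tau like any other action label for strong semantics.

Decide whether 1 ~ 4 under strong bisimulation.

Bisimulation quotient by refinement:
  π0 = {{0,1,2,3,4,5,6,7,8}}
  π1 = {{0},{1,4,6,7,8},{2,3,5}}
  π2 = {{0},{1,4,6,7,8},{2,5},{3}}
stable after 3 split(s): 4 block(s)
[1]={1,4,6,7,8}  [4]={1,4,6,7,8}

Answer: BISIMILAR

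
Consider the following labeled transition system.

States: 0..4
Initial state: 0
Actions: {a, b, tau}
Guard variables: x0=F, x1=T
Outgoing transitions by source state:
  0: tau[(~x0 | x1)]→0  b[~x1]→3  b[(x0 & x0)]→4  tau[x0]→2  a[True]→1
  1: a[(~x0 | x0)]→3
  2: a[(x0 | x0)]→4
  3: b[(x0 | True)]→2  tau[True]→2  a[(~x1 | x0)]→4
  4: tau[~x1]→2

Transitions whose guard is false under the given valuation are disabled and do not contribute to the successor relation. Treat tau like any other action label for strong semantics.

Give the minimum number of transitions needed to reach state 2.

Layered search for 2:
  Layer 0: {0}
  Layer 1: {1}
  Layer 2: {3}
  Layer 3: {2}
first hit 2 at d=3 via a·a·b

Answer: 3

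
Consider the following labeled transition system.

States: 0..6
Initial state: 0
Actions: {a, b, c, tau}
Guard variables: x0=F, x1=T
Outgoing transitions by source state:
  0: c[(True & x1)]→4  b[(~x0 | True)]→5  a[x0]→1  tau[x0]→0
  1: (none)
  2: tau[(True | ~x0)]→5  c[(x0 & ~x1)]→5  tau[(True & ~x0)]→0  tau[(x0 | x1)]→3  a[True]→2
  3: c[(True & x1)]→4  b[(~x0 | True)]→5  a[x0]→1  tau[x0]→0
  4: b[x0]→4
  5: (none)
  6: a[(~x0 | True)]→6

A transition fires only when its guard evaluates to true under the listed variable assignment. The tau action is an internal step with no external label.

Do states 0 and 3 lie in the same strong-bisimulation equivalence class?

Compute ~ classes (split until stable):
  P[0] = {{0,1,2,3,4,5,6}}
  P[1] = {{0,3},{1,4,5},{2},{6}}
stable after 2 split(s): 4 block(s)
[0]={0,3}  [3]={0,3}

Answer: BISIMILAR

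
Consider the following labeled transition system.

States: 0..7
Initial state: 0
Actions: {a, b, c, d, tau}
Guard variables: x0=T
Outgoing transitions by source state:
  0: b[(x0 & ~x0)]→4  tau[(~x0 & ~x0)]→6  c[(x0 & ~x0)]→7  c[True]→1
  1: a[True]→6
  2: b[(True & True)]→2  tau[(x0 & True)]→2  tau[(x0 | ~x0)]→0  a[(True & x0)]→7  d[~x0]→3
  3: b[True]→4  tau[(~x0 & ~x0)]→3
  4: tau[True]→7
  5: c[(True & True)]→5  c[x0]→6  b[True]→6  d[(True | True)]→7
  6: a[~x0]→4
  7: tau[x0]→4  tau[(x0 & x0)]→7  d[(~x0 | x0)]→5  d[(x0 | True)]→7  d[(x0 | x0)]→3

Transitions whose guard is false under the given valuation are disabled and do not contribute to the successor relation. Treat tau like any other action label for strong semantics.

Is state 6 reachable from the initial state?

Guard filter leaves 17 enabled edge(s).
depth 0: {0}
depth 1: {1}  cumulative {0,1}
depth 2: {6}  cumulative {0,1,6}
R = {0,1,6}
trace reaching 6: c·a

Answer: REACHABLE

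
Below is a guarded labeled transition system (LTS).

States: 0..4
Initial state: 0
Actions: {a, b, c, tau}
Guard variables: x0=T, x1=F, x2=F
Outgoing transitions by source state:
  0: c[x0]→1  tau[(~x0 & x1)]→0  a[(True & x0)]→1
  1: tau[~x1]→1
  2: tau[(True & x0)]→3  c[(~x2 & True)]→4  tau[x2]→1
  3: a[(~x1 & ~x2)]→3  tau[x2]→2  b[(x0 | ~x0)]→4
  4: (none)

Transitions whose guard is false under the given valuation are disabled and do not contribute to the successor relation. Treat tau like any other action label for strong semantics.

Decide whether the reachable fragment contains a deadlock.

R = {0,1}
  0: a→1  c→1  [2 exit(s)]
  1: tau→1  [1 exit(s)]

Answer: DEADLOCK-FREE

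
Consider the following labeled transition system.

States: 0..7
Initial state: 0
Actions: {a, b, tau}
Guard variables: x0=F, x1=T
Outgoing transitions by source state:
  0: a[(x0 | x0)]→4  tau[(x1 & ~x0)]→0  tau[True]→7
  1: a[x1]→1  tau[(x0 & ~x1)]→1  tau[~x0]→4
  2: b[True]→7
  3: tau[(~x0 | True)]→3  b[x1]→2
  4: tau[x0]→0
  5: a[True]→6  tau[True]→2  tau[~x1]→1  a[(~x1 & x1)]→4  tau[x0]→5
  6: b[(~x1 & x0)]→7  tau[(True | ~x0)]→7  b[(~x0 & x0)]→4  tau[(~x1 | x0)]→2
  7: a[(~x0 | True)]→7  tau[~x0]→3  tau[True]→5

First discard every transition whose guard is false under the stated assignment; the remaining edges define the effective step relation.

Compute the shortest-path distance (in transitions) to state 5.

Answer: 2

Working:
Breadth-first toward 5:
  L0 = {0}
  L1 = {7}
  L2 = {3,5}
first hit 5 at d=2 via tau·tau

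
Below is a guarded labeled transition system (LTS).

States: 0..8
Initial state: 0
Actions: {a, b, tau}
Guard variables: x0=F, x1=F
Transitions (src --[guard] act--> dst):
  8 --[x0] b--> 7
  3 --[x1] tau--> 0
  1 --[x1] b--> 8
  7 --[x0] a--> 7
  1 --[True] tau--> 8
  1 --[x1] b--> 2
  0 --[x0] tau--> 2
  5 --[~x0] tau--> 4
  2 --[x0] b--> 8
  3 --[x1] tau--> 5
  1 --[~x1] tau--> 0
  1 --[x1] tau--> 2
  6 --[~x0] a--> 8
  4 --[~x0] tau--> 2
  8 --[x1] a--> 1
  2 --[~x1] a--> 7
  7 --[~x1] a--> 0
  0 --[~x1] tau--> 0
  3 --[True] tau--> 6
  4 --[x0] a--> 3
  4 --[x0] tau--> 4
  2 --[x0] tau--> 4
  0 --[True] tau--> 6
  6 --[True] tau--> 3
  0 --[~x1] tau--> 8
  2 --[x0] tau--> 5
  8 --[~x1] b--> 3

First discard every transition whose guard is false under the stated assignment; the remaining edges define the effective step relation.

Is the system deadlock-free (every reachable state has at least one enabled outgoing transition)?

Answer: DEADLOCK-FREE

Analysis:
R = {0,3,6,8}
  0: tau→0  tau→6  tau→8  [3 out]
  3: tau→6  [1 out]
  6: a→8  tau→3  [2 out]
  8: b→3  [1 out]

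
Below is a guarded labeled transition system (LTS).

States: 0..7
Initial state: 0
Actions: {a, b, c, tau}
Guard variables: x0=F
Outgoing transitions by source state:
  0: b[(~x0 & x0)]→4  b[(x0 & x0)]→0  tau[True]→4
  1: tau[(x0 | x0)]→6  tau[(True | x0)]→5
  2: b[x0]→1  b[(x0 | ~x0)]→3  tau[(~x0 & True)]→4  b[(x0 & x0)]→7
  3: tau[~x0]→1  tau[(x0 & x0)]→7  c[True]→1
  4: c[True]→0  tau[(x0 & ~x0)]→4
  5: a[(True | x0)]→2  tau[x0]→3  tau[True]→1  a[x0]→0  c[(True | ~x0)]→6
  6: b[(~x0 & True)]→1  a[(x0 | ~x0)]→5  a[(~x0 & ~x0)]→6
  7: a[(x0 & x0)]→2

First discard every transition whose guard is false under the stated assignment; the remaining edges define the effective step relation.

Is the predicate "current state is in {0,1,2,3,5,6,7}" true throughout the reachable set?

Safe = {0,1,2,3,5,6,7}
R = {0,4}
  0: ✓
  4: outside
witness against invariant: tau → 4

Answer: INVARIANT VIOLATED at state 4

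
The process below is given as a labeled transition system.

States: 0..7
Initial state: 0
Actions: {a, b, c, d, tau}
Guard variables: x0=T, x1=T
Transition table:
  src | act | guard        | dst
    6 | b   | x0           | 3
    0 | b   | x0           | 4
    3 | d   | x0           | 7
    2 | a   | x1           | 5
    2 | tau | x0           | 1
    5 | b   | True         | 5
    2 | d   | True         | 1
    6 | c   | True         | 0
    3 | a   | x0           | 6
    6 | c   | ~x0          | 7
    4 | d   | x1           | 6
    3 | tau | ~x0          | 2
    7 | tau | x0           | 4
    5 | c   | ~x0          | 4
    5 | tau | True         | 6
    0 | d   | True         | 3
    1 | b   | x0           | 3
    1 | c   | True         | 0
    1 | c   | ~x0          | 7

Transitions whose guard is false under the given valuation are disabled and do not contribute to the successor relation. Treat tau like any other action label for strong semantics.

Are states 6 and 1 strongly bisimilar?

Refine partition for ~:
  P[0] = {{0,1,2,3,4,5,6,7}}
  P[1] = {{0},{1,6},{2},{3},{4},{5},{7}}
7 equivalence class(es) (converged in 2)
[6]={1,6}  [1]={1,6}

Answer: BISIMILAR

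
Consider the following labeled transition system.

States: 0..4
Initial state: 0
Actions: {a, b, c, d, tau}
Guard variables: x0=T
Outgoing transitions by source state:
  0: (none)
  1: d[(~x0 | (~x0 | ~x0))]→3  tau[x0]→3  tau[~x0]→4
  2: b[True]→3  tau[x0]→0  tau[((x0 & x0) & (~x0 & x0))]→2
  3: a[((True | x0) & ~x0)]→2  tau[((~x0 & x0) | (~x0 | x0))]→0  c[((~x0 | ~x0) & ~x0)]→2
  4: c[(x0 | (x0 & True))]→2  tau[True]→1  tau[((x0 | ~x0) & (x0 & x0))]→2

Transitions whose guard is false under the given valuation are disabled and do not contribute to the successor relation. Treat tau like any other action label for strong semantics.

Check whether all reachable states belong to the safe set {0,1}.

Answer: INVARIANT HOLDS

Working:
Safe = {0,1}
R = {0}
  0: safe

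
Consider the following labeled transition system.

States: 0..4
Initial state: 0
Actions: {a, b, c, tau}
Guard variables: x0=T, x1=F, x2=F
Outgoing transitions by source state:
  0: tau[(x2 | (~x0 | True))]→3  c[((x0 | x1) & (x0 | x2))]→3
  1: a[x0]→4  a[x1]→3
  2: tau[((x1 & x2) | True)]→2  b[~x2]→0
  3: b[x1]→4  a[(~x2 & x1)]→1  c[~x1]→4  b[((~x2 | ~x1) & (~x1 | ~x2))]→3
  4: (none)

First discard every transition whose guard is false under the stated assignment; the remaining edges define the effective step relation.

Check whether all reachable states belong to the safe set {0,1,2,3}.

Answer: INVARIANT VIOLATED at state 4

Analysis:
Inv-set: {0,1,2,3}
Reachable = {0,3,4}
  0: ✓
  3: ✓
  4: ✗ unsafe
counterexample path to 4: tau·c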